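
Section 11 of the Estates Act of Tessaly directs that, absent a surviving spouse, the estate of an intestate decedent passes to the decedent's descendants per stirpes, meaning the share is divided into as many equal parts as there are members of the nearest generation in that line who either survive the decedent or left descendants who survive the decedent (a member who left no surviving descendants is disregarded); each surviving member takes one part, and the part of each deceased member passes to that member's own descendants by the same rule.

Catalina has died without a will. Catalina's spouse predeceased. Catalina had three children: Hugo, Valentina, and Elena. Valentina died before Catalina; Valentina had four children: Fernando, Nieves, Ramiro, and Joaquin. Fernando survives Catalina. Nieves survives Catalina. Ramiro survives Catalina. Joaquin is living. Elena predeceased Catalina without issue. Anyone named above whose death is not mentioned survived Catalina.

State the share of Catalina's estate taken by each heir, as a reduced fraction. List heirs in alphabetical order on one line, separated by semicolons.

There is no surviving spouse, so the entire estate passes to Catalina's descendants per stirpes.
Elena left no surviving issue, so that branch lapses and is disregarded.
The estate is divided into 2 equal shares of 1/2 among Hugo, Valentina.
Hugo is living and takes 1/2.
Valentina predeceased; the 1/2 allotted to Valentina's branch passes to Valentina's issue by representation.
The 1/2 is divided into 4 equal shares of 1/8 among Fernando, Nieves, Ramiro, Joaquin.
Fernando is living and takes 1/8.
Nieves is living and takes 1/8.
Ramiro is living and takes 1/8.
Joaquin is living and takes 1/8.

Fernando 1/8; Hugo 1/2; Joaquin 1/8; Nieves 1/8; Ramiro 1/8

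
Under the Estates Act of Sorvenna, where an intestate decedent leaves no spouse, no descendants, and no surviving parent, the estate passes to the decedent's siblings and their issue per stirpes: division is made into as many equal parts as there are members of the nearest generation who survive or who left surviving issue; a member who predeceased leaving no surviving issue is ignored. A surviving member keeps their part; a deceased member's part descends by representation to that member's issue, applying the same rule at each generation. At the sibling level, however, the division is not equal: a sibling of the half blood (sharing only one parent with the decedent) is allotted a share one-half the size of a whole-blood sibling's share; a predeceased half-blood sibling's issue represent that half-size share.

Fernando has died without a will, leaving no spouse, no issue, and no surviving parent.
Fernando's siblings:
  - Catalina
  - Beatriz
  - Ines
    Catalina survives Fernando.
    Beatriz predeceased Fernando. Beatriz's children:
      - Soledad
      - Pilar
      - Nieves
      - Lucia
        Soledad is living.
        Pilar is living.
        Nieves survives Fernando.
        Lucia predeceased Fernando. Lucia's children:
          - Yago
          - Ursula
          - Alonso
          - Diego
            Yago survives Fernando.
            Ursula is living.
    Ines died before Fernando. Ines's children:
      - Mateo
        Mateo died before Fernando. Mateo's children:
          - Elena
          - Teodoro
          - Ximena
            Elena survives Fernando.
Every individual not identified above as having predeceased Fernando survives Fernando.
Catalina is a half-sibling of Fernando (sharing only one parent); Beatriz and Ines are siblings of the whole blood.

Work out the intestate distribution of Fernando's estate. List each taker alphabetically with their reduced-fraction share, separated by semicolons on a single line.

No spouse, descendants, or parent survives, so the estate passes to Fernando's siblings per stirpes.
Half-blood siblings count for one-half the weight of whole-blood siblings at the initial division.
Dividing 1 in proportion to weights (total weight 5/2): Catalina (weight 1/2) → 1/5; Beatriz (weight 1) → 2/5; Ines (weight 1) → 2/5.
Catalina is living and takes 1/5.
Beatriz predeceased; the 2/5 allotted to Beatriz's branch passes to Beatriz's issue by representation.
The 2/5 is divided into 4 equal shares of 1/10 among Soledad, Pilar, Nieves, Lucia.
Soledad is living and takes 1/10.
Pilar is living and takes 1/10.
Nieves is living and takes 1/10.
Lucia predeceased; the 1/10 allotted to Lucia's branch passes to Lucia's issue by representation.
The 1/10 is divided into 4 equal shares of 1/40 among Yago, Ursula, Alonso, Diego.
Yago is living and takes 1/40.
Ursula is living and takes 1/40.
Alonso is living and takes 1/40.
Diego is living and takes 1/40.
Ines predeceased; the 2/5 allotted to Ines's branch passes to Ines's issue by representation.
Mateo's line is the sole branch at this level, so the full 2/5 passes to Mateo's issue by representation.
The 2/5 is divided into 3 equal shares of 2/15 among Elena, Teodoro, Ximena.
Elena is living and takes 2/15.
Teodoro is living and takes 2/15.
Ximena is living and takes 2/15.

Alonso 1/40; Catalina 1/5; Diego 1/40; Elena 2/15; Nieves 1/10; Pilar 1/10; Soledad 1/10; Teodoro 2/15; Ursula 1/40; Ximena 2/15; Yago 1/40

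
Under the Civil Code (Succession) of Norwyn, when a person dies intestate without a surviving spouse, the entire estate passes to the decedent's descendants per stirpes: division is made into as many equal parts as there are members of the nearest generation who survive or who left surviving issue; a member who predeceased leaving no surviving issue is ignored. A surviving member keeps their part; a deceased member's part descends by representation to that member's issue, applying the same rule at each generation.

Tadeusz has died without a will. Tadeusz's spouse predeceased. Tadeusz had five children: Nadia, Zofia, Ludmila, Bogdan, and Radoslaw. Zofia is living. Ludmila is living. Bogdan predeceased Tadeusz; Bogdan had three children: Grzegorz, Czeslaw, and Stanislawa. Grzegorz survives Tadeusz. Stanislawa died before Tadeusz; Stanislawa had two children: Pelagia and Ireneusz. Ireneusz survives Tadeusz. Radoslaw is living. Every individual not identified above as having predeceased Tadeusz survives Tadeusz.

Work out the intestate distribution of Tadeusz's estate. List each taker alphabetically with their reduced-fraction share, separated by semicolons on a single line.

Czeslaw 1/15; Grzegorz 1/15; Ireneusz 1/30; Ludmila 1/5; Nadia 1/5; Pelagia 1/30; Radoslaw 1/5; Zofia 1/5

There is no surviving spouse, so the entire estate passes to Tadeusz's descendants per stirpes.
The estate is divided into 5 equal shares of 1/5 among Nadia, Zofia, Ludmila, Bogdan, Radoslaw.
Nadia is living and takes 1/5.
Zofia is living and takes 1/5.
Ludmila is living and takes 1/5.
Bogdan predeceased; the 1/5 allotted to Bogdan's branch passes to Bogdan's issue by representation.
The 1/5 is divided into 3 equal shares of 1/15 among Grzegorz, Czeslaw, Stanislawa.
Grzegorz is living and takes 1/15.
Czeslaw is living and takes 1/15.
Stanislawa predeceased; the 1/15 allotted to Stanislawa's branch passes to Stanislawa's issue by representation.
The 1/15 is divided into 2 equal shares of 1/30 among Pelagia, Ireneusz.
Pelagia is living and takes 1/30.
Ireneusz is living and takes 1/30.
Radoslaw is living and takes 1/5.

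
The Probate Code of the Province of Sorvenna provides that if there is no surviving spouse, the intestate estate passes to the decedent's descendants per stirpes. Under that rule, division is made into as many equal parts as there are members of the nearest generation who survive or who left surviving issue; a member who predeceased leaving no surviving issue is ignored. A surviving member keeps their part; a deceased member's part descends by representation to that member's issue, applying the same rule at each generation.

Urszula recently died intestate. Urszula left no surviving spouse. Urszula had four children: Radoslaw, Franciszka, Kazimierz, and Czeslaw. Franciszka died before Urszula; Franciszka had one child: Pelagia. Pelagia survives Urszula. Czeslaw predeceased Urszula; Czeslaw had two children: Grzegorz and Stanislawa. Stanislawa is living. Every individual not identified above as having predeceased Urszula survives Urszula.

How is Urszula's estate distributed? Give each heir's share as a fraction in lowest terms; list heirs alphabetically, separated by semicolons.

There is no surviving spouse, so the entire estate passes to Urszula's descendants per stirpes.
The estate is divided into 4 equal shares of 1/4 among Radoslaw, Franciszka, Kazimierz, Czeslaw.
Radoslaw is living and takes 1/4.
Franciszka predeceased; the 1/4 allotted to Franciszka's branch passes to Franciszka's issue by representation.
Pelagia is the sole taker at this level and receives the full 1/4.
Kazimierz is living and takes 1/4.
Czeslaw predeceased; the 1/4 allotted to Czeslaw's branch passes to Czeslaw's issue by representation.
The 1/4 is divided into 2 equal shares of 1/8 among Grzegorz, Stanislawa.
Grzegorz is living and takes 1/8.
Stanislawa is living and takes 1/8.

Grzegorz 1/8; Kazimierz 1/4; Pelagia 1/4; Radoslaw 1/4; Stanislawa 1/8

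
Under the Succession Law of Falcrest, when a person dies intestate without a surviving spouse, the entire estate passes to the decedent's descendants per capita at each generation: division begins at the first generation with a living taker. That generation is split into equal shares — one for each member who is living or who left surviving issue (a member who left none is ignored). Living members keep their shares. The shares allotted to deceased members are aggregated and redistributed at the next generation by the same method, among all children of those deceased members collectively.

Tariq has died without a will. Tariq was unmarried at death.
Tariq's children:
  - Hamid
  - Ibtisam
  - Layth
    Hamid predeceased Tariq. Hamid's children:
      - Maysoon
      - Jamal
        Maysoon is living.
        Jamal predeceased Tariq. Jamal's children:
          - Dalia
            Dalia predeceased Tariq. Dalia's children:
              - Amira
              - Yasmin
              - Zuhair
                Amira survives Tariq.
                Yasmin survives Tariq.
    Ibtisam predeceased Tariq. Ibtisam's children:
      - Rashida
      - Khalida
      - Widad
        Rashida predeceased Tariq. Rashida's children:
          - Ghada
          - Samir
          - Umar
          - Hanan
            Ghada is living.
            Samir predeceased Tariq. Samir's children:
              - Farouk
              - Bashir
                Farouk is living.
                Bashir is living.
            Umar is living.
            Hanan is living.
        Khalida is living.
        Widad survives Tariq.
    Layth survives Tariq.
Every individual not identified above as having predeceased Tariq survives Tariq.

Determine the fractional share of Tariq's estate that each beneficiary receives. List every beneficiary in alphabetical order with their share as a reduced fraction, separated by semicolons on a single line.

Amira 8/375; Bashir 8/375; Farouk 8/375; Ghada 4/75; Hanan 4/75; Khalida 2/15; Layth 1/3; Maysoon 2/15; Umar 4/75; Widad 2/15; Yasmin 8/375; Zuhair 8/375

There is no surviving spouse, so the entire estate passes to Tariq's descendants per capita at each generation.
At generation 1 (Hamid, Ibtisam, Layth) there are 3 shares of (1)/3 = 1/3 each.
Living: Layth — each takes 1/3.
Deceased: Hamid and Ibtisam. Their combined 2/3 is pooled and carried to generation 2.
At generation 2 (Maysoon, Jamal, Rashida, Khalida, Widad) there are 5 shares of (2/3)/5 = 2/15 each.
Living: Maysoon, Khalida, and Widad — each takes 2/15.
Deceased: Jamal and Rashida. Their combined 4/15 is pooled and carried to generation 3.
At generation 3 (Dalia, Ghada, Samir, Umar, Hanan) there are 5 shares of (4/15)/5 = 4/75 each.
Living: Ghada, Umar, and Hanan — each takes 4/75.
Deceased: Dalia and Samir. Their combined 8/75 is pooled and carried to generation 4.
At generation 4 (Amira, Yasmin, Zuhair, Farouk, Bashir) there are 5 shares of (8/75)/5 = 8/375 each.
Living: Amira, Yasmin, Zuhair, Farouk, and Bashir — each takes 8/375.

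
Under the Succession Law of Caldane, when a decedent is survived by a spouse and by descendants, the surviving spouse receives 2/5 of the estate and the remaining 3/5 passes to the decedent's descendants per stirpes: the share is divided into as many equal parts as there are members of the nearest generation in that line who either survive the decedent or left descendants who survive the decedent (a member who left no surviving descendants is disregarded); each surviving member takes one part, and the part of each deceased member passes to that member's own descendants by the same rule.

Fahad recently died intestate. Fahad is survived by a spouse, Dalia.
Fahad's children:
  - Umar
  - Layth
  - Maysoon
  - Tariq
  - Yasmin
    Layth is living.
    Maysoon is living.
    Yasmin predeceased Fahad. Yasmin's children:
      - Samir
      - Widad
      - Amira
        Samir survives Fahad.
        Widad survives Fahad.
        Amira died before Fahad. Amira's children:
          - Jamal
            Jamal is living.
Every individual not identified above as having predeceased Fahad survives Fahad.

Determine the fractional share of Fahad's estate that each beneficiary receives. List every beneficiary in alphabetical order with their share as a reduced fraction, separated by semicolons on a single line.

Dalia, as surviving spouse, takes 2/5.
The remaining 3/5 passes to Fahad's descendants per stirpes.
The 3/5 is divided into 5 equal shares of 3/25 among Umar, Layth, Maysoon, Tariq, Yasmin.
Umar is living and takes 3/25.
Layth is living and takes 3/25.
Maysoon is living and takes 3/25.
Tariq is living and takes 3/25.
Yasmin predeceased; the 3/25 allotted to Yasmin's branch passes to Yasmin's issue by representation.
The 3/25 is divided into 3 equal shares of 1/25 among Samir, Widad, Amira.
Samir is living and takes 1/25.
Widad is living and takes 1/25.
Amira predeceased; the 1/25 allotted to Amira's branch passes to Amira's issue by representation.
Jamal is the sole taker at this level and receives the full 1/25.

Dalia 2/5; Jamal 1/25; Layth 3/25; Maysoon 3/25; Samir 1/25; Tariq 3/25; Umar 3/25; Widad 1/25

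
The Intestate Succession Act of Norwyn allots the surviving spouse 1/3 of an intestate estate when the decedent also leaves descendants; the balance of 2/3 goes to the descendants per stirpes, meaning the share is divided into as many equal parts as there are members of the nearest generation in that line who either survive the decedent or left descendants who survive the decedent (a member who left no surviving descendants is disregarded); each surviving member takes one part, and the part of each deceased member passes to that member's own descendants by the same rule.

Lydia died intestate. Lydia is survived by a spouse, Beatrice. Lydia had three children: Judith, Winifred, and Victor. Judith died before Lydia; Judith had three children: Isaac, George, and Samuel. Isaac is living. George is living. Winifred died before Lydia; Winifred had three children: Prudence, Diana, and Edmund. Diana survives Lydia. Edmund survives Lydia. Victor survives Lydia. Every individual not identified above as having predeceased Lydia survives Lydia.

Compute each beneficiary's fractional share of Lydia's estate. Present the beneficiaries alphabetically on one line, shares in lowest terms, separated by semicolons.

Beatrice 1/3; Diana 2/27; Edmund 2/27; George 2/27; Isaac 2/27; Prudence 2/27; Samuel 2/27; Victor 2/9

Beatrice, as surviving spouse, takes 1/3.
The remaining 2/3 passes to Lydia's descendants per stirpes.
The 2/3 is divided into 3 equal shares of 2/9 among Judith, Winifred, Victor.
Judith predeceased; the 2/9 allotted to Judith's branch passes to Judith's issue by representation.
The 2/9 is divided into 3 equal shares of 2/27 among Isaac, George, Samuel.
Isaac is living and takes 2/27.
George is living and takes 2/27.
Samuel is living and takes 2/27.
Winifred predeceased; the 2/9 allotted to Winifred's branch passes to Winifred's issue by representation.
The 2/9 is divided into 3 equal shares of 2/27 among Prudence, Diana, Edmund.
Prudence is living and takes 2/27.
Diana is living and takes 2/27.
Edmund is living and takes 2/27.
Victor is living and takes 2/9.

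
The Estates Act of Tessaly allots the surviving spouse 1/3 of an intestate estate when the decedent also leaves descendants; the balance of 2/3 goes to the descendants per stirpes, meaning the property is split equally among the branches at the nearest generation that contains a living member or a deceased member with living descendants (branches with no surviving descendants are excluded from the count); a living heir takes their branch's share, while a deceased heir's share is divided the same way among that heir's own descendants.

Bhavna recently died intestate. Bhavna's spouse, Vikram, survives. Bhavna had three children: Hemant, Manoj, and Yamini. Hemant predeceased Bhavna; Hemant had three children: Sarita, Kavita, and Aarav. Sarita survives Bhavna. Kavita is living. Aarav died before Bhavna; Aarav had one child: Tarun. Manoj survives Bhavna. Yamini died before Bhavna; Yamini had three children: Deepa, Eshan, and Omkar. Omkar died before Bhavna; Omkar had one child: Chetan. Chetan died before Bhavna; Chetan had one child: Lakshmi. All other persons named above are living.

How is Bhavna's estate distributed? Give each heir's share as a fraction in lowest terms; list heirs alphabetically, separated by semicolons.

Deepa 2/27; Eshan 2/27; Kavita 2/27; Lakshmi 2/27; Manoj 2/9; Sarita 2/27; Tarun 2/27; Vikram 1/3

Vikram, as surviving spouse, takes 1/3.
The remaining 2/3 passes to Bhavna's descendants per stirpes.
The 2/3 is divided into 3 equal shares of 2/9 among Hemant, Manoj, Yamini.
Hemant predeceased; the 2/9 allotted to Hemant's branch passes to Hemant's issue by representation.
The 2/9 is divided into 3 equal shares of 2/27 among Sarita, Kavita, Aarav.
Sarita is living and takes 2/27.
Kavita is living and takes 2/27.
Aarav predeceased; the 2/27 allotted to Aarav's branch passes to Aarav's issue by representation.
Tarun is the sole taker at this level and receives the full 2/27.
Manoj is living and takes 2/9.
Yamini predeceased; the 2/9 allotted to Yamini's branch passes to Yamini's issue by representation.
The 2/9 is divided into 3 equal shares of 2/27 among Deepa, Eshan, Omkar.
Deepa is living and takes 2/27.
Eshan is living and takes 2/27.
Omkar predeceased; the 2/27 allotted to Omkar's branch passes to Omkar's issue by representation.
Chetan's line is the sole branch at this level, so the full 2/27 passes to Chetan's issue by representation.
Lakshmi is the sole taker at this level and receives the full 2/27.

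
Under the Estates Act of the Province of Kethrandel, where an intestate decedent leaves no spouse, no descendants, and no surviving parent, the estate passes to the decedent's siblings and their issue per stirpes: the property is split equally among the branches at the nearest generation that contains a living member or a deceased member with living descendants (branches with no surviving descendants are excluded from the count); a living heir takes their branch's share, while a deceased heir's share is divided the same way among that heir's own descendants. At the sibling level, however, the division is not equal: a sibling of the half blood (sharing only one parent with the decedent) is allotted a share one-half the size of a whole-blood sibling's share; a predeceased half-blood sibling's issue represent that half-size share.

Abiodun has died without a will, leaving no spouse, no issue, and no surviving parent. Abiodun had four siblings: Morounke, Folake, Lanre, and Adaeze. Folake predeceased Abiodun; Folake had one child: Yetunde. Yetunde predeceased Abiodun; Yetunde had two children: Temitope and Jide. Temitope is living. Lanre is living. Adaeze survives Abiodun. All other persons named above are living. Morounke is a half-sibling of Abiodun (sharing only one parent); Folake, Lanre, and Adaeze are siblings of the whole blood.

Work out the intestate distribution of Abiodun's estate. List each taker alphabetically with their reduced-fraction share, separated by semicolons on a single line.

No spouse, descendants, or parent survives, so the estate passes to Abiodun's siblings per stirpes.
Half-blood siblings count for one-half the weight of whole-blood siblings at the initial division.
Dividing 1 in proportion to weights (total weight 7/2): Morounke (weight 1/2) → 1/7; Folake (weight 1) → 2/7; Lanre (weight 1) → 2/7; Adaeze (weight 1) → 2/7.
Morounke is living and takes 1/7.
Folake predeceased; the 2/7 allotted to Folake's branch passes to Folake's issue by representation.
Yetunde's line is the sole branch at this level, so the full 2/7 passes to Yetunde's issue by representation.
The 2/7 is divided into 2 equal shares of 1/7 among Temitope, Jide.
Temitope is living and takes 1/7.
Jide is living and takes 1/7.
Lanre is living and takes 2/7.
Adaeze is living and takes 2/7.

Adaeze 2/7; Jide 1/7; Lanre 2/7; Morounke 1/7; Temitope 1/7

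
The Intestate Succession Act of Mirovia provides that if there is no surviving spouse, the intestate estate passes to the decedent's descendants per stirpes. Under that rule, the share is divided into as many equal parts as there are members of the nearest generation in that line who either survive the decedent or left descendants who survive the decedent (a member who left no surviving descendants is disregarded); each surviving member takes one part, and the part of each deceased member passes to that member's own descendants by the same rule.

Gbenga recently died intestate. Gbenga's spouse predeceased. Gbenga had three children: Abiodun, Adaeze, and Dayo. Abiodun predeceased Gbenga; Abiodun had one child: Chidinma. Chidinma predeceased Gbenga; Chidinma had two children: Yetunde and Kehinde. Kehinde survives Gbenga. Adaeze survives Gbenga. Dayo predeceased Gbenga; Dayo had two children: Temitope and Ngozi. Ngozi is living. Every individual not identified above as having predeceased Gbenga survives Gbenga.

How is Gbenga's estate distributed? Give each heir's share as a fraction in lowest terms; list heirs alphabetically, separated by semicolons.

Adaeze 1/3; Kehinde 1/6; Ngozi 1/6; Temitope 1/6; Yetunde 1/6

There is no surviving spouse, so the entire estate passes to Gbenga's descendants per stirpes.
The estate is divided into 3 equal shares of 1/3 among Abiodun, Adaeze, Dayo.
Abiodun predeceased; the 1/3 allotted to Abiodun's branch passes to Abiodun's issue by representation.
Chidinma's line is the sole branch at this level, so the full 1/3 passes to Chidinma's issue by representation.
The 1/3 is divided into 2 equal shares of 1/6 among Yetunde, Kehinde.
Yetunde is living and takes 1/6.
Kehinde is living and takes 1/6.
Adaeze is living and takes 1/3.
Dayo predeceased; the 1/3 allotted to Dayo's branch passes to Dayo's issue by representation.
The 1/3 is divided into 2 equal shares of 1/6 among Temitope, Ngozi.
Temitope is living and takes 1/6.
Ngozi is living and takes 1/6.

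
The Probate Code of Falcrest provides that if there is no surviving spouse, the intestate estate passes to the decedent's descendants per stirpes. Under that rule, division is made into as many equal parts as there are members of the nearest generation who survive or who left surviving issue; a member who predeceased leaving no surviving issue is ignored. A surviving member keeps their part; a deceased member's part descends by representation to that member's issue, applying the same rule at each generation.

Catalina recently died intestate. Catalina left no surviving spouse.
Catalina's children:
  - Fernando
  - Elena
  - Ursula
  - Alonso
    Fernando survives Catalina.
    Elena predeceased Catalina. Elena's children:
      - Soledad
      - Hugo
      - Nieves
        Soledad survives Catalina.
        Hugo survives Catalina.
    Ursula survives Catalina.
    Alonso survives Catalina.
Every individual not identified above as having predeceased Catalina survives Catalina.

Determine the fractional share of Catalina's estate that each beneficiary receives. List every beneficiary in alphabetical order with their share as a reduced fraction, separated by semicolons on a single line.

There is no surviving spouse, so the entire estate passes to Catalina's descendants per stirpes.
The estate is divided into 4 equal shares of 1/4 among Fernando, Elena, Ursula, Alonso.
Fernando is living and takes 1/4.
Elena predeceased; the 1/4 allotted to Elena's branch passes to Elena's issue by representation.
The 1/4 is divided into 3 equal shares of 1/12 among Soledad, Hugo, Nieves.
Soledad is living and takes 1/12.
Hugo is living and takes 1/12.
Nieves is living and takes 1/12.
Ursula is living and takes 1/4.
Alonso is living and takes 1/4.

Alonso 1/4; Fernando 1/4; Hugo 1/12; Nieves 1/12; Soledad 1/12; Ursula 1/4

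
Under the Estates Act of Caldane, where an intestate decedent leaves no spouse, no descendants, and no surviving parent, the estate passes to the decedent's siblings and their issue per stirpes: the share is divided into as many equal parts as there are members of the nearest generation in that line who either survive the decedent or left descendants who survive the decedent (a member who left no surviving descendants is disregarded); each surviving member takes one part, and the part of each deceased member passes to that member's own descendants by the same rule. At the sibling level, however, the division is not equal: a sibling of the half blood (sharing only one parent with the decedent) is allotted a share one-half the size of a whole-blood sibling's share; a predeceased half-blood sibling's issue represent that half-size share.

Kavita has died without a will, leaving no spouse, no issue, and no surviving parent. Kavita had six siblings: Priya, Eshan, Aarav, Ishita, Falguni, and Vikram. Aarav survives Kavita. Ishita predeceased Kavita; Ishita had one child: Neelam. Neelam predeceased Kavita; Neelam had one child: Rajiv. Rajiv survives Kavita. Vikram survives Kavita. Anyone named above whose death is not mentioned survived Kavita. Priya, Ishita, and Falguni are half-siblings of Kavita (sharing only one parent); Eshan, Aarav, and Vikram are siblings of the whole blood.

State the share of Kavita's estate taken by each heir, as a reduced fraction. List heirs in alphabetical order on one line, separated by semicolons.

Aarav 2/9; Eshan 2/9; Falguni 1/9; Priya 1/9; Rajiv 1/9; Vikram 2/9

No spouse, descendants, or parent survives, so the estate passes to Kavita's siblings per stirpes.
Half-blood siblings count for one-half the weight of whole-blood siblings at the initial division.
Dividing 1 in proportion to weights (total weight 9/2): Priya (weight 1/2) → 1/9; Eshan (weight 1) → 2/9; Aarav (weight 1) → 2/9; Ishita (weight 1/2) → 1/9; Falguni (weight 1/2) → 1/9; Vikram (weight 1) → 2/9.
Priya is living and takes 1/9.
Eshan is living and takes 2/9.
Aarav is living and takes 2/9.
Ishita predeceased; the 1/9 allotted to Ishita's branch passes to Ishita's issue by representation.
Neelam's line is the sole branch at this level, so the full 1/9 passes to Neelam's issue by representation.
Rajiv is the sole taker at this level and receives the full 1/9.
Falguni is living and takes 1/9.
Vikram is living and takes 2/9.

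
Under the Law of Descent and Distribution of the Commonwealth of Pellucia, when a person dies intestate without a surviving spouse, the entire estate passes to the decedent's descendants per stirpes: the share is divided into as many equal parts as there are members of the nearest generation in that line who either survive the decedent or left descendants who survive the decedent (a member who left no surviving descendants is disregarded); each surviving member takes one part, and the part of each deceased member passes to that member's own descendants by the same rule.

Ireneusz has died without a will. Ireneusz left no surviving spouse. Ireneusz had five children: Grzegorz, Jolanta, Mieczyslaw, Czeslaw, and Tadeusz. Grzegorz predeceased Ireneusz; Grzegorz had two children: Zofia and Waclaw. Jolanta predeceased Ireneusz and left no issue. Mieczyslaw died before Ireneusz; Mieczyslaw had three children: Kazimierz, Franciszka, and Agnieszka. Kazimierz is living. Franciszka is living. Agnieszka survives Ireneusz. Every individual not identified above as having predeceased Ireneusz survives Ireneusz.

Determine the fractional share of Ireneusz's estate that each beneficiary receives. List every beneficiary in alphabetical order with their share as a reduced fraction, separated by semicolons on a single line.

There is no surviving spouse, so the entire estate passes to Ireneusz's descendants per stirpes.
Jolanta left no surviving issue, so that branch lapses and is disregarded.
The estate is divided into 4 equal shares of 1/4 among Grzegorz, Mieczyslaw, Czeslaw, Tadeusz.
Grzegorz predeceased; the 1/4 allotted to Grzegorz's branch passes to Grzegorz's issue by representation.
The 1/4 is divided into 2 equal shares of 1/8 among Zofia, Waclaw.
Zofia is living and takes 1/8.
Waclaw is living and takes 1/8.
Mieczyslaw predeceased; the 1/4 allotted to Mieczyslaw's branch passes to Mieczyslaw's issue by representation.
The 1/4 is divided into 3 equal shares of 1/12 among Kazimierz, Franciszka, Agnieszka.
Kazimierz is living and takes 1/12.
Franciszka is living and takes 1/12.
Agnieszka is living and takes 1/12.
Czeslaw is living and takes 1/4.
Tadeusz is living and takes 1/4.

Agnieszka 1/12; Czeslaw 1/4; Franciszka 1/12; Kazimierz 1/12; Tadeusz 1/4; Waclaw 1/8; Zofia 1/8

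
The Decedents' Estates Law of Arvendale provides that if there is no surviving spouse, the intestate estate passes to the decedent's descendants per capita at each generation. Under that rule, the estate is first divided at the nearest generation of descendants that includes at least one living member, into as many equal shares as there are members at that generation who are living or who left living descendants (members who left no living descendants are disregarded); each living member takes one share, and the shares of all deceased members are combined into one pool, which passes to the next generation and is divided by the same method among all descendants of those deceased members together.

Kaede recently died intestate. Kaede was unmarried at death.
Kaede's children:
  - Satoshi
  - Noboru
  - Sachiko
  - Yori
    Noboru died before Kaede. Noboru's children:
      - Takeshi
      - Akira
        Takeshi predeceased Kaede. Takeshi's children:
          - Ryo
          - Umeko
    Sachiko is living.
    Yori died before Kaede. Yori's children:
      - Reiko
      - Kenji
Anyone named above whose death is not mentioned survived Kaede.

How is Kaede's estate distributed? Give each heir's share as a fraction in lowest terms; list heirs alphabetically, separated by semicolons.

There is no surviving spouse, so the entire estate passes to Kaede's descendants per capita at each generation.
At generation 1 (Satoshi, Noboru, Sachiko, Yori) there are 4 shares of (1)/4 = 1/4 each.
Living: Satoshi and Sachiko — each takes 1/4.
Deceased: Noboru and Yori. Their combined 1/2 is pooled and carried to generation 2.
At generation 2 (Takeshi, Akira, Reiko, Kenji) there are 4 shares of (1/2)/4 = 1/8 each.
Living: Akira, Reiko, and Kenji — each takes 1/8.
Deceased: Takeshi. That 1/8 share is carried to generation 3.
At generation 3 (Ryo, Umeko) there are 2 shares of (1/8)/2 = 1/16 each.
Living: Ryo and Umeko — each takes 1/16.

Akira 1/8; Kenji 1/8; Reiko 1/8; Ryo 1/16; Sachiko 1/4; Satoshi 1/4; Umeko 1/16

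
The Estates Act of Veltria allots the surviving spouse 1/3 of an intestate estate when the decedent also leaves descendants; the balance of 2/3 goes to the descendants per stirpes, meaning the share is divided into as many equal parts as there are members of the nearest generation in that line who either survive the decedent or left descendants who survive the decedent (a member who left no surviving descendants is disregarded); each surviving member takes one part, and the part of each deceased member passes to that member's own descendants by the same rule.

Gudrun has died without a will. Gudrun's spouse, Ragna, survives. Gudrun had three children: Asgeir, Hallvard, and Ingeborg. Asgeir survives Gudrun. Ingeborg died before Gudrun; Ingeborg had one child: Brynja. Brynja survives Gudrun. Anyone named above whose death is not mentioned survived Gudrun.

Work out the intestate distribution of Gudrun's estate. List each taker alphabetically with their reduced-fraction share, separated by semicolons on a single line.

Ragna, as surviving spouse, takes 1/3.
The remaining 2/3 passes to Gudrun's descendants per stirpes.
The 2/3 is divided into 3 equal shares of 2/9 among Asgeir, Hallvard, Ingeborg.
Asgeir is living and takes 2/9.
Hallvard is living and takes 2/9.
Ingeborg predeceased; the 2/9 allotted to Ingeborg's branch passes to Ingeborg's issue by representation.
Brynja is the sole taker at this level and receives the full 2/9.

Asgeir 2/9; Brynja 2/9; Hallvard 2/9; Ragna 1/3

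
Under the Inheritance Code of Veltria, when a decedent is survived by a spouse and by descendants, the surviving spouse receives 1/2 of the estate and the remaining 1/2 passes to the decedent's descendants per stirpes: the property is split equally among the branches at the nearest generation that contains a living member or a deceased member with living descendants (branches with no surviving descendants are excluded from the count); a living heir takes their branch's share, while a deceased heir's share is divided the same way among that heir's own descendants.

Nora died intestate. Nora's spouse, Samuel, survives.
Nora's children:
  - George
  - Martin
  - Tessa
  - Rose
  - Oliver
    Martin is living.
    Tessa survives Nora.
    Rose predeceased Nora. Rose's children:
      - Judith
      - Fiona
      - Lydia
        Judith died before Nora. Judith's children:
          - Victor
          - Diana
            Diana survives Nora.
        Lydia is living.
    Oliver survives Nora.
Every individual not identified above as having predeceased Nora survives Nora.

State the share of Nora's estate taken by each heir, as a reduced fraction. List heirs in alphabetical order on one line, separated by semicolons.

Samuel, as surviving spouse, takes 1/2.
The remaining 1/2 passes to Nora's descendants per stirpes.
The 1/2 is divided into 5 equal shares of 1/10 among George, Martin, Tessa, Rose, Oliver.
George is living and takes 1/10.
Martin is living and takes 1/10.
Tessa is living and takes 1/10.
Rose predeceased; the 1/10 allotted to Rose's branch passes to Rose's issue by representation.
The 1/10 is divided into 3 equal shares of 1/30 among Judith, Fiona, Lydia.
Judith predeceased; the 1/30 allotted to Judith's branch passes to Judith's issue by representation.
The 1/30 is divided into 2 equal shares of 1/60 among Victor, Diana.
Victor is living and takes 1/60.
Diana is living and takes 1/60.
Fiona is living and takes 1/30.
Lydia is living and takes 1/30.
Oliver is living and takes 1/10.

Diana 1/60; Fiona 1/30; George 1/10; Lydia 1/30; Martin 1/10; Oliver 1/10; Samuel 1/2; Tessa 1/10; Victor 1/60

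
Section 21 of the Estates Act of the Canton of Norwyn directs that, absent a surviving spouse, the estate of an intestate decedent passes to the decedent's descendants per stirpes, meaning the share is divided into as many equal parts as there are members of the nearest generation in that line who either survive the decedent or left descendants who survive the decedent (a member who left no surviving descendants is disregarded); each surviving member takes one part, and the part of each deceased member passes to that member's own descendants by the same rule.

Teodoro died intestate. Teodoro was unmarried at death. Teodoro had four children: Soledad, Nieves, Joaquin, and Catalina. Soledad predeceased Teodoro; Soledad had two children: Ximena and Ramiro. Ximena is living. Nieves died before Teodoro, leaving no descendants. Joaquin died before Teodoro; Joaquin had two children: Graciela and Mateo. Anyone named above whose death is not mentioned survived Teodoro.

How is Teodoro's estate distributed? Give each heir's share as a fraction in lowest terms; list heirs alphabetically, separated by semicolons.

There is no surviving spouse, so the entire estate passes to Teodoro's descendants per stirpes.
Nieves left no surviving issue, so that branch lapses and is disregarded.
The estate is divided into 3 equal shares of 1/3 among Soledad, Joaquin, Catalina.
Soledad predeceased; the 1/3 allotted to Soledad's branch passes to Soledad's issue by representation.
The 1/3 is divided into 2 equal shares of 1/6 among Ximena, Ramiro.
Ximena is living and takes 1/6.
Ramiro is living and takes 1/6.
Joaquin predeceased; the 1/3 allotted to Joaquin's branch passes to Joaquin's issue by representation.
The 1/3 is divided into 2 equal shares of 1/6 among Graciela, Mateo.
Graciela is living and takes 1/6.
Mateo is living and takes 1/6.
Catalina is living and takes 1/3.

Catalina 1/3; Graciela 1/6; Mateo 1/6; Ramiro 1/6; Ximena 1/6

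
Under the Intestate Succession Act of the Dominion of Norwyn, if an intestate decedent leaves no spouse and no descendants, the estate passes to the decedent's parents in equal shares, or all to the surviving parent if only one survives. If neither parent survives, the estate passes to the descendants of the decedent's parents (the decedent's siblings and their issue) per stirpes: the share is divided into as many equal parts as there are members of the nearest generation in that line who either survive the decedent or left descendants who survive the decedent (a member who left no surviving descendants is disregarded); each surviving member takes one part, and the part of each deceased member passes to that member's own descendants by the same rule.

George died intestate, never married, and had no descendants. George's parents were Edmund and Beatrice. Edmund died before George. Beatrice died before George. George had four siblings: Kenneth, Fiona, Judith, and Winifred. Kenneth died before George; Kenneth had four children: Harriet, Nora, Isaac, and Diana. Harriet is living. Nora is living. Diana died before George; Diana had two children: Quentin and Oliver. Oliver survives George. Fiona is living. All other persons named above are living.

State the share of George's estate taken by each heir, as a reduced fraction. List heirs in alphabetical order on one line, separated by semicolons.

Fiona 1/4; Harriet 1/16; Isaac 1/16; Judith 1/4; Nora 1/16; Oliver 1/32; Quentin 1/32; Winifred 1/4

Neither parent survives and there are no descendants, so the estate passes to George's siblings and their issue per stirpes.
The estate is divided into 4 equal shares of 1/4 among Kenneth, Fiona, Judith, Winifred.
Kenneth predeceased; the 1/4 allotted to Kenneth's branch passes to Kenneth's issue by representation.
The 1/4 is divided into 4 equal shares of 1/16 among Harriet, Nora, Isaac, Diana.
Harriet is living and takes 1/16.
Nora is living and takes 1/16.
Isaac is living and takes 1/16.
Diana predeceased; the 1/16 allotted to Diana's branch passes to Diana's issue by representation.
The 1/16 is divided into 2 equal shares of 1/32 among Quentin, Oliver.
Quentin is living and takes 1/32.
Oliver is living and takes 1/32.
Fiona is living and takes 1/4.
Judith is living and takes 1/4.
Winifred is living and takes 1/4.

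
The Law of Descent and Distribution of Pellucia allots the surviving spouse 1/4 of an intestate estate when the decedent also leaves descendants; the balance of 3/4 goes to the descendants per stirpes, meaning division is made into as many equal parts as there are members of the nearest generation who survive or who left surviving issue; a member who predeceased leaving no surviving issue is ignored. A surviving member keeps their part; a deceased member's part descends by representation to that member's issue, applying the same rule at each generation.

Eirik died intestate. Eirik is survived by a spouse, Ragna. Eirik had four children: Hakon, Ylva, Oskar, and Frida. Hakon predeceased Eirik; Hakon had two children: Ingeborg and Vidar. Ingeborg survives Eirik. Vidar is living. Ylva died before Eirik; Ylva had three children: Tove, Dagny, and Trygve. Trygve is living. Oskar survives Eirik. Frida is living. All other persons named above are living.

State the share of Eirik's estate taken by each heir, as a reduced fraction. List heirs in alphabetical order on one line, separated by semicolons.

Ragna, as surviving spouse, takes 1/4.
The remaining 3/4 passes to Eirik's descendants per stirpes.
The 3/4 is divided into 4 equal shares of 3/16 among Hakon, Ylva, Oskar, Frida.
Hakon predeceased; the 3/16 allotted to Hakon's branch passes to Hakon's issue by representation.
The 3/16 is divided into 2 equal shares of 3/32 among Ingeborg, Vidar.
Ingeborg is living and takes 3/32.
Vidar is living and takes 3/32.
Ylva predeceased; the 3/16 allotted to Ylva's branch passes to Ylva's issue by representation.
The 3/16 is divided into 3 equal shares of 1/16 among Tove, Dagny, Trygve.
Tove is living and takes 1/16.
Dagny is living and takes 1/16.
Trygve is living and takes 1/16.
Oskar is living and takes 3/16.
Frida is living and takes 3/16.

Dagny 1/16; Frida 3/16; Ingeborg 3/32; Oskar 3/16; Ragna 1/4; Tove 1/16; Trygve 1/16; Vidar 3/32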